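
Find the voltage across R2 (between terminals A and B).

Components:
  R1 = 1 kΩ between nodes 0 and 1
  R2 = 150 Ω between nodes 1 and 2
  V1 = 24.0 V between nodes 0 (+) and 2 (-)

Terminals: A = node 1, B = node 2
R1 and R2 are in series across V1 (node 0 → node 1 → node 2), and the output A–B is taken across R2, so this is a voltage divider.
Series current: I = V1/(R1 + R2) = 24/(1000 + 150) = 24/1150 = 0.02087 A
V_R2 = I × R2 = V1 × R2/(R1 + R2) = 24 × 150/1150 = 3.13 V

Final answer: 3.13 V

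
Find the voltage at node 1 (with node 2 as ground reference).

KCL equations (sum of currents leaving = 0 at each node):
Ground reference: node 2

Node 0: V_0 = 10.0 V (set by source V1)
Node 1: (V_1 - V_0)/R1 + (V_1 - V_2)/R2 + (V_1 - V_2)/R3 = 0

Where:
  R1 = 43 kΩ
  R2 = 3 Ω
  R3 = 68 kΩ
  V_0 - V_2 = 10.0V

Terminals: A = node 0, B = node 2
Nodal analysis, taking node 2 as the 0 V reference.
Source V1 fixes V_0 = 10 V.
KCL at each unknown node (sum of currents leaving = 0; resistances in Ω):
  Node 1: (V_1 - 10)/43000 + (V_1 - 0)/3 + (V_1 - 0)/68000 = 0
Collecting terms: 0.3334 × V_1 = 0.0002326  =>  V_1 = 0.0006976 V
The requested potential is V_1 = 0.0006976 V.

Final answer: V_1 = 0.0006976 V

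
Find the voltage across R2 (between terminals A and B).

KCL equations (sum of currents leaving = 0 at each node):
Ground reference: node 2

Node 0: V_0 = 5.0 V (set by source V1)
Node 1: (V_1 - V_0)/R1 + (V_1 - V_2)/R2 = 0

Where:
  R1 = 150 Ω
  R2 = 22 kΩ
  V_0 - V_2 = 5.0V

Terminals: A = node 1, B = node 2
R1 and R2 are in series across V1 (node 0 → node 1 → node 2), and the output A–B is taken across R2, so this is a voltage divider.
Series current: I = V1/(R1 + R2) = 5/(150 + 22000) = 5/22150 = 0.0002257 A
V_R2 = I × R2 = V1 × R2/(R1 + R2) = 5 × 22000/22150 = 4.966 V

Final answer: 4.966 V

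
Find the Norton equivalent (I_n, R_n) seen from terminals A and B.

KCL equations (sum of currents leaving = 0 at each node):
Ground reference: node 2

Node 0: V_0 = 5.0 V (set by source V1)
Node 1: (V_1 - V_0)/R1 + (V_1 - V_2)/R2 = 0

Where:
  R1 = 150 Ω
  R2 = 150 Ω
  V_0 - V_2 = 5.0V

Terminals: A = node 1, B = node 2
Find the Thévenin equivalent first; then I_n = V_th/R_th and R_n = R_th.
Step 1 — V_th is the open-circuit voltage V_A - V_B (nothing connected across the terminals).
Nodal analysis, taking node 2 as the 0 V reference.
Source V1 fixes V_0 = 5 V.
KCL at each unknown node (sum of currents leaving = 0; resistances in Ω):
  Node 1: (V_1 - 5)/150 + (V_1 - 0)/150 = 0
Collecting terms: 0.01333 × V_1 = 0.03333  =>  V_1 = 2.5 V
V_th = V_1 - V_2 = 2.5 - 0 = 2.5 V
Step 2 — R_th: zero the source — replace V1 by a short circuit (node 2 merges into node 0) — and find the resistance seen between A (node 1) and B (node 0).
Reduce the network between node 1 (A) and node 0 (B) by series/parallel combination:
  Rp1 = R1 ‖ R2 (parallel, both between nodes 0 and 1) = 1/(1/150 + 1/150) = 75 Ω
R_th = 75 Ω
I_n = V_th/R_th = 2.5/75 = 0.03333 A, and R_n = R_th = 75 Ω

Final answer: I_n = 0.03333 A, R_n = 75 Ω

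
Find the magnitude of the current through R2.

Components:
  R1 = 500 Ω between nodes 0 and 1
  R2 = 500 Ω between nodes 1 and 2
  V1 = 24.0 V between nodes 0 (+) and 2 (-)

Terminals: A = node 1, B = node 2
Nodal analysis, taking node 2 as the 0 V reference.
Source V1 fixes V_0 = 24 V.
KCL at each unknown node (sum of currents leaving = 0; resistances in Ω):
  Node 1: (V_1 - 24)/500 + (V_1 - 0)/500 = 0
Collecting terms: 0.004 × V_1 = 0.048  =>  V_1 = 12 V
I_R2 = (V_1 - V_2)/R2 = (12 - 0)/500 = 0.024 A
|I_R2| = 0.024 A

Final answer: |I_R2| = 0.024 A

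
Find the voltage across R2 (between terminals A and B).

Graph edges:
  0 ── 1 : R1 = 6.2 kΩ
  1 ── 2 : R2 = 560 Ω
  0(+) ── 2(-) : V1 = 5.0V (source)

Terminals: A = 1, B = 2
R1 and R2 are in series across V1 (node 0 → node 1 → node 2), and the output A–B is taken across R2, so this is a voltage divider.
Series current: I = V1/(R1 + R2) = 5/(6200 + 560) = 5/6760 = 0.0007396 A
V_R2 = I × R2 = V1 × R2/(R1 + R2) = 5 × 560/6760 = 0.4142 V

Final answer: 0.4142 V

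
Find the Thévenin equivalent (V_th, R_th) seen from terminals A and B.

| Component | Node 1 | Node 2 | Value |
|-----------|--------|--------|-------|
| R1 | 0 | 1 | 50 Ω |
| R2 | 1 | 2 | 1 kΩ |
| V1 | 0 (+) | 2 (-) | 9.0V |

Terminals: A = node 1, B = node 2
Step 1 — V_th is the open-circuit voltage V_A - V_B (nothing connected across the terminals).
Nodal analysis, taking node 2 as the 0 V reference.
Source V1 fixes V_0 = 9 V.
KCL at each unknown node (sum of currents leaving = 0; resistances in Ω):
  Node 1: (V_1 - 9)/50 + (V_1 - 0)/1000 = 0
Collecting terms: 0.021 × V_1 = 0.18  =>  V_1 = 8.571 V
V_th = V_1 - V_2 = 8.571 - 0 = 8.571 V
Step 2 — R_th: zero the source — replace V1 by a short circuit (node 2 merges into node 0) — and find the resistance seen between A (node 1) and B (node 0).
Reduce the network between node 1 (A) and node 0 (B) by series/parallel combination:
  Rp1 = R1 ‖ R2 (parallel, both between nodes 0 and 1) = 1/(1/50 + 1/1000) = 47.62 Ω
R_th = 47.62 Ω

Final answer: V_th = 8.571 V, R_th = 47.62 Ω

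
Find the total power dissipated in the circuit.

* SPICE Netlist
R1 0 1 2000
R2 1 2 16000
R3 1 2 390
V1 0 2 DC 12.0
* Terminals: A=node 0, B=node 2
Nodal analysis, taking node 2 as the 0 V reference.
Source V1 fixes V_0 = 12 V.
KCL at each unknown node (sum of currents leaving = 0; resistances in Ω):
  Node 1: (V_1 - 12)/2000 + (V_1 - 0)/16000 + (V_1 - 0)/390 = 0
Collecting terms: 0.003127 × V_1 = 0.006  =>  V_1 = 1.919 V
Power in each resistor, P = (ΔV)²/R:
  P_R1 = (12 - 1.919)²/2000 = 0.05081 W
  P_R2 = (1.919 - 0)²/16000 = 0.0002302 W
  P_R3 = (1.919 - 0)²/390 = 0.009443 W
P_total = P_R1 + P_R2 + P_R3 = 0.06049 W

Final answer: 0.06049 W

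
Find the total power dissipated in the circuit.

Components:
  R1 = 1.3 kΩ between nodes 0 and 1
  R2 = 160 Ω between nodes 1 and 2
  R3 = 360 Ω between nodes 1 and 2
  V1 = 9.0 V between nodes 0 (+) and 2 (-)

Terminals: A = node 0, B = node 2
Nodal analysis, taking node 2 as the 0 V reference.
Source V1 fixes V_0 = 9 V.
KCL at each unknown node (sum of currents leaving = 0; resistances in Ω):
  Node 1: (V_1 - 9)/1300 + (V_1 - 0)/160 + (V_1 - 0)/360 = 0
Collecting terms: 0.009797 × V_1 = 0.006923  =>  V_1 = 0.7067 V
Power in each resistor, P = (ΔV)²/R:
  P_R1 = (9 - 0.7067)²/1300 = 0.05291 W
  P_R2 = (0.7067 - 0)²/160 = 0.003121 W
  P_R3 = (0.7067 - 0)²/360 = 0.001387 W
P_total = P_R1 + P_R2 + P_R3 = 0.05742 W

Final answer: 0.05742 W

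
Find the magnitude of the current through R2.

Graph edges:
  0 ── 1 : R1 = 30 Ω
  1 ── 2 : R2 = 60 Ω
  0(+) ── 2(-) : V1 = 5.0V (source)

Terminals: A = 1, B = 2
Nodal analysis, taking node 2 as the 0 V reference.
Source V1 fixes V_0 = 5 V.
KCL at each unknown node (sum of currents leaving = 0; resistances in Ω):
  Node 1: (V_1 - 5)/30 + (V_1 - 0)/60 = 0
Collecting terms: 0.05 × V_1 = 0.1667  =>  V_1 = 3.333 V
I_R2 = (V_1 - V_2)/R2 = (3.333 - 0)/60 = 0.05556 A
|I_R2| = 0.05556 A

Final answer: |I_R2| = 0.05556 A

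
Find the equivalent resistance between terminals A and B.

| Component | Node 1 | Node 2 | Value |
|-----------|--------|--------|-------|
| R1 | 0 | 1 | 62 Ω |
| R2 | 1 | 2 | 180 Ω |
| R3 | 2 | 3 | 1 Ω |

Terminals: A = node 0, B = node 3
Reduce the network between node 0 (A) and node 3 (B) by series/parallel combination:
  Rs1 = R1 + R2 (series, joined only at node 1) = 62 + 180 = 242 Ω
  Rs2 = R3 + Rs1 (series, joined only at node 2) = 1 + 242 = 243 Ω
R_eq = 243 Ω

Final answer: 243 Ω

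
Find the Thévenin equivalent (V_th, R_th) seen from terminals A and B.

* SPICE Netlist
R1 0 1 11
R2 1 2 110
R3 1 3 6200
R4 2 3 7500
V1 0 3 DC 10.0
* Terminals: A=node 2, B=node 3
Step 1 — V_th is the open-circuit voltage V_A - V_B (nothing connected across the terminals).
Nodal analysis, taking node 3 as the 0 V reference.
Source V1 fixes V_0 = 10 V.
KCL at each unknown node (sum of currents leaving = 0; resistances in Ω):
  Node 1: (V_1 - 10)/11 + (V_1 - V_2)/110 + (V_1 - 0)/6200 = 0
  Node 2: (V_2 - V_1)/110 + (V_2 - 0)/7500 = 0
Collecting terms (coefficients in siemens):
  0.1002·V_1 - 0.009091·V_2 = 0.9091
  0.009224·V_2 - 0.009091·V_1 = 0
Determinant D = (0.1002)(0.009224) - (-0.009091)(-0.009091) = 0.0008413
V_1 = [(0.9091)(0.009224) - (-0.009091)(0)]/D = 9.968 V
V_2 = [(0.1002)(0) - (0.9091)(-0.009091)]/D = 9.824 V
V_th = V_2 - V_3 = 9.824 - 0 = 9.824 V
Step 2 — R_th: zero the source — replace V1 by a short circuit (node 3 merges into node 0) — and find the resistance seen between A (node 2) and B (node 0).
Reduce the network between node 2 (A) and node 0 (B) by series/parallel combination:
  Rp1 = R1 ‖ R3 (parallel, both between nodes 0 and 1) = 1/(1/11 + 1/6200) = 10.98 Ω
  Rs1 = R2 + Rp1 (series, joined only at node 1) = 110 + 10.98 = 121 Ω
  Rp2 = R4 ‖ Rs1 (parallel, both between nodes 0 and 2) = 1/(1/7500 + 1/121) = 119.1 Ω
R_th = 119.1 Ω

Final answer: V_th = 9.824 V, R_th = 119.1 Ω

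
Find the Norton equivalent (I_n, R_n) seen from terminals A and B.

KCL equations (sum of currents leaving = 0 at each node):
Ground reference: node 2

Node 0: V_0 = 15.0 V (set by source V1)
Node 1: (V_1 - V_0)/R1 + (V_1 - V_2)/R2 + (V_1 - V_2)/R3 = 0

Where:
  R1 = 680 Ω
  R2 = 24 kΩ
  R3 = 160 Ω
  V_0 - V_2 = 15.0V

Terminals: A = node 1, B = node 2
Find the Thévenin equivalent first; then I_n = V_th/R_th and R_n = R_th.
Step 1 — V_th is the open-circuit voltage V_A - V_B (nothing connected across the terminals).
Nodal analysis, taking node 2 as the 0 V reference.
Source V1 fixes V_0 = 15 V.
KCL at each unknown node (sum of currents leaving = 0; resistances in Ω):
  Node 1: (V_1 - 15)/680 + (V_1 - 0)/24000 + (V_1 - 0)/160 = 0
Collecting terms: 0.007762 × V_1 = 0.02206  =>  V_1 = 2.842 V
V_th = V_1 - V_2 = 2.842 - 0 = 2.842 V
Step 2 — R_th: zero the source — replace V1 by a short circuit (node 2 merges into node 0) — and find the resistance seen between A (node 1) and B (node 0).
Reduce the network between node 1 (A) and node 0 (B) by series/parallel combination:
  Rp1 = R1 ‖ R2 ‖ R3 (parallel, all between nodes 0 and 1) = 1/(1/680 + 1/24000 + 1/160) = 128.8 Ω
R_th = 128.8 Ω
I_n = V_th/R_th = 2.842/128.8 = 0.02206 A, and R_n = R_th = 128.8 Ω

Final answer: I_n = 0.02206 A, R_n = 128.8 Ω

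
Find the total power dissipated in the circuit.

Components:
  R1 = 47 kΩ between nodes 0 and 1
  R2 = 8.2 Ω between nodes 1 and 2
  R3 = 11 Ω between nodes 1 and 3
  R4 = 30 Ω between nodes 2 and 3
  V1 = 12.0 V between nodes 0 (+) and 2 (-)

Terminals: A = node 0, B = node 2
Nodal analysis, taking node 2 as the 0 V reference.
Source V1 fixes V_0 = 12 V.
KCL at each unknown node (sum of currents leaving = 0; resistances in Ω):
  Node 1: (V_1 - 12)/47000 + (V_1 - 0)/8.2 + (V_1 - V_3)/11 = 0
  Node 3: (V_3 - V_1)/11 + (V_3 - 0)/30 = 0
Collecting terms (coefficients in siemens):
  0.2129·V_1 - 0.09091·V_3 = 0.0002553
  0.1242·V_3 - 0.09091·V_1 = 0
Determinant D = (0.2129)(0.1242) - (-0.09091)(-0.09091) = 0.01818
V_1 = [(0.0002553)(0.1242) - (-0.09091)(0)]/D = 0.001744 V
V_3 = [(0.2129)(0) - (0.0002553)(-0.09091)]/D = 0.001276 V
Power in each resistor, P = (ΔV)²/R:
  P_R1 = (12 - 0.001744)²/47000 = 0.003063 W
  P_R2 = (0.001744 - 0)²/8.2 = 0.0000003711 W
  P_R3 = (0.001744 - 0.001276)²/11 = 0.00000001991 W
  P_R4 = (0 - 0.001276)²/30 = 0.00000005431 W
P_total = P_R1 + P_R2 + P_R3 + P_R4 = 0.003063 W

Final answer: 0.003063 W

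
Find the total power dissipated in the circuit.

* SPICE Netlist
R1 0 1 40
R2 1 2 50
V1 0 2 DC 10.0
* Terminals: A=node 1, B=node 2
Nodal analysis, taking node 2 as the 0 V reference.
Source V1 fixes V_0 = 10 V.
KCL at each unknown node (sum of currents leaving = 0; resistances in Ω):
  Node 1: (V_1 - 10)/40 + (V_1 - 0)/50 = 0
Collecting terms: 0.045 × V_1 = 0.25  =>  V_1 = 5.556 V
Power in each resistor, P = (ΔV)²/R:
  P_R1 = (10 - 5.556)²/40 = 0.4938 W
  P_R2 = (5.556 - 0)²/50 = 0.6173 W
P_total = P_R1 + P_R2 = 1.111 W

Final answer: 1.111 W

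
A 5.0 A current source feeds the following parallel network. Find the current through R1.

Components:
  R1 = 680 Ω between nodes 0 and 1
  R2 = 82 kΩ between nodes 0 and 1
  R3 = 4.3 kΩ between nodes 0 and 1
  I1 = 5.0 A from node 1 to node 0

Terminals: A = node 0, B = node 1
All resistors sit directly between nodes 0 and 1, so they are in parallel and share one voltage V; the full source current 5 A splits among them.
1/R_par = 1/680 + 1/82000 + 1/4300 = 0.001715 S  =>  R_par = 583 Ω
V = I × R_par = 5 × 583 = 2915 V
I_R1 = V/R1 = 2915/680 = 4.287 A

Final answer: 4.287 A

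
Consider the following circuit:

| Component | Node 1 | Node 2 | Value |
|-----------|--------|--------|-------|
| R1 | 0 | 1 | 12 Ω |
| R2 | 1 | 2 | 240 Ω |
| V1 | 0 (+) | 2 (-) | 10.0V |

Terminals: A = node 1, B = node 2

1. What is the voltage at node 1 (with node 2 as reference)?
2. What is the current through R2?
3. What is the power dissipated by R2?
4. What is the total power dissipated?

Nodal analysis, taking node 2 as the 0 V reference.
Source V1 fixes V_0 = 10 V.
KCL at each unknown node (sum of currents leaving = 0; resistances in Ω):
  Node 1: (V_1 - 10)/12 + (V_1 - 0)/240 = 0
Collecting terms: 0.0875 × V_1 = 0.8333  =>  V_1 = 9.524 V
Part 1:
  Read off the nodal solution: V_1 = 9.524 V
Part 2:
  I_R2 = (V_1 - V_2)/R2 = (9.524 - 0)/240 = 0.03968 A
  Magnitude: I_R2 = 0.03968 A
Part 3:
  I_R2 = (V_1 - V_2)/R2 = (9.524 - 0)/240 = 0.03968 A
  P_R2 = I_R2² × R2 = (0.03968)² × 240 = 0.3779 W
Part 4:
  Power in each resistor, P = (ΔV)²/R:
    P_R1 = (10 - 9.524)²/12 = 0.0189 W
    P_R2 = (9.524 - 0)²/240 = 0.3779 W
  P_total = P_R1 + P_R2 = 0.3968 W

Final answers:
1. V_1 = 9.524 V
2. I_R2 = 0.03968 A
3. P_R2 = 0.3779 W
4. P_total = 0.3968 W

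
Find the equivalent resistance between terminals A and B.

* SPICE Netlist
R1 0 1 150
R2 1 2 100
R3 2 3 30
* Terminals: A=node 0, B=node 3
Reduce the network between node 0 (A) and node 3 (B) by series/parallel combination:
  Rs1 = R1 + R2 (series, joined only at node 1) = 150 + 100 = 250 Ω
  Rs2 = R3 + Rs1 (series, joined only at node 2) = 30 + 250 = 280 Ω
R_eq = 280 Ω

Final answer: 280 Ω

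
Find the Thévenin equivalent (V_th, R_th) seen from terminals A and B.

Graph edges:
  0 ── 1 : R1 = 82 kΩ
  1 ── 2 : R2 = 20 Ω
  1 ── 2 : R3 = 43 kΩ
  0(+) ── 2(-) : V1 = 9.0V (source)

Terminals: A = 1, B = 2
Step 1 — V_th is the open-circuit voltage V_A - V_B (nothing connected across the terminals).
Nodal analysis, taking node 2 as the 0 V reference.
Source V1 fixes V_0 = 9 V.
KCL at each unknown node (sum of currents leaving = 0; resistances in Ω):
  Node 1: (V_1 - 9)/82000 + (V_1 - 0)/20 + (V_1 - 0)/43000 = 0
Collecting terms: 0.05004 × V_1 = 0.0001098  =>  V_1 = 0.002194 V
V_th = V_1 - V_2 = 0.002194 - 0 = 0.002194 V
Step 2 — R_th: zero the source — replace V1 by a short circuit (node 2 merges into node 0) — and find the resistance seen between A (node 1) and B (node 0).
Reduce the network between node 1 (A) and node 0 (B) by series/parallel combination:
  Rp1 = R1 ‖ R2 ‖ R3 (parallel, all between nodes 0 and 1) = 1/(1/82000 + 1/20 + 1/43000) = 19.99 Ω
R_th = 19.99 Ω

Final answer: V_th = 0.002194 V, R_th = 19.99 Ω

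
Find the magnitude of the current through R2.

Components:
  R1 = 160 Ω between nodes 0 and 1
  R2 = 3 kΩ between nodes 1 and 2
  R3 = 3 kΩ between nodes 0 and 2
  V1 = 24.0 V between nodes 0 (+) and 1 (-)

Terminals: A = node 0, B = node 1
Nodal analysis, taking node 1 as the 0 V reference.
Source V1 fixes V_0 = 24 V.
KCL at each unknown node (sum of currents leaving = 0; resistances in Ω):
  Node 2: (V_2 - 0)/3000 + (V_2 - 24)/3000 = 0
Collecting terms: 0.0006667 × V_2 = 0.008  =>  V_2 = 12 V
I_R2 = (V_1 - V_2)/R2 = (0 - 12)/3000 = -0.004 A
|I_R2| = 0.004 A

Final answer: |I_R2| = 0.004 A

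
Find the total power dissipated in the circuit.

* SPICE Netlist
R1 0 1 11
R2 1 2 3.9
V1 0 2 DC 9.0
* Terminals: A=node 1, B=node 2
Nodal analysis, taking node 2 as the 0 V reference.
Source V1 fixes V_0 = 9 V.
KCL at each unknown node (sum of currents leaving = 0; resistances in Ω):
  Node 1: (V_1 - 9)/11 + (V_1 - 0)/3.9 = 0
Collecting terms: 0.3473 × V_1 = 0.8182  =>  V_1 = 2.356 V
Power in each resistor, P = (ΔV)²/R:
  P_R1 = (9 - 2.356)²/11 = 4.013 W
  P_R2 = (2.356 - 0)²/3.9 = 1.423 W
P_total = P_R1 + P_R2 = 5.436 W

Final answer: 5.436 W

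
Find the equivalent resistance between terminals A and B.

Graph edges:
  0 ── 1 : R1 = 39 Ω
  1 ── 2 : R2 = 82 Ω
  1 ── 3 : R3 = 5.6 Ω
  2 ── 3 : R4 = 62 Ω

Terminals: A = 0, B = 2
Reduce the network between node 0 (A) and node 2 (B) by series/parallel combination:
  Rs1 = R3 + R4 (series, joined only at node 3) = 5.6 + 62 = 67.6 Ω
  Rp1 = R2 ‖ Rs1 (parallel, both between nodes 1 and 2) = 1/(1/82 + 1/67.6) = 37.05 Ω
  Rs2 = R1 + Rp1 (series, joined only at node 1) = 39 + 37.05 = 76.05 Ω
R_eq = 76.05 Ω

Final answer: 76.05 Ω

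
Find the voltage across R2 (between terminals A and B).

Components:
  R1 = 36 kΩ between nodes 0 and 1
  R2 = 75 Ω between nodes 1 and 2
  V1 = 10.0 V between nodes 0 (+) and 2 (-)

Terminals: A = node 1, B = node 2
R1 and R2 are in series across V1 (node 0 → node 1 → node 2), and the output A–B is taken across R2, so this is a voltage divider.
Series current: I = V1/(R1 + R2) = 10/(36000 + 75) = 10/36080 = 0.0002772 A
V_R2 = I × R2 = V1 × R2/(R1 + R2) = 10 × 75/36080 = 0.02079 V

Final answer: 0.02079 V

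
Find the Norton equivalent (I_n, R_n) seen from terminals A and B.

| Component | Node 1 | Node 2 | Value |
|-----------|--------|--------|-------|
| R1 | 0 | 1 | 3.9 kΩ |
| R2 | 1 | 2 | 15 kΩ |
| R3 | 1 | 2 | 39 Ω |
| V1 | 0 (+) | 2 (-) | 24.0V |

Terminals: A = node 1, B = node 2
Find the Thévenin equivalent first; then I_n = V_th/R_th and R_n = R_th.
Step 1 — V_th is the open-circuit voltage V_A - V_B (nothing connected across the terminals).
Nodal analysis, taking node 2 as the 0 V reference.
Source V1 fixes V_0 = 24 V.
KCL at each unknown node (sum of currents leaving = 0; resistances in Ω):
  Node 1: (V_1 - 24)/3900 + (V_1 - 0)/15000 + (V_1 - 0)/39 = 0
Collecting terms: 0.02596 × V_1 = 0.006154  =>  V_1 = 0.237 V
V_th = V_1 - V_2 = 0.237 - 0 = 0.237 V
Step 2 — R_th: zero the source — replace V1 by a short circuit (node 2 merges into node 0) — and find the resistance seen between A (node 1) and B (node 0).
Reduce the network between node 1 (A) and node 0 (B) by series/parallel combination:
  Rp1 = R1 ‖ R2 ‖ R3 (parallel, all between nodes 0 and 1) = 1/(1/3900 + 1/15000 + 1/39) = 38.51 Ω
R_th = 38.51 Ω
I_n = V_th/R_th = 0.237/38.51 = 0.006154 A, and R_n = R_th = 38.51 Ω

Final answer: I_n = 0.006154 A, R_n = 38.51 Ω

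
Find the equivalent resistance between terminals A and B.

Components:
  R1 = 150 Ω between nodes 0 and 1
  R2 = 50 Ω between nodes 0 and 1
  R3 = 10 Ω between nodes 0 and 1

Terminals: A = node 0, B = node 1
Reduce the network between node 0 (A) and node 1 (B) by series/parallel combination:
  Rp1 = R1 ‖ R2 ‖ R3 (parallel, all between nodes 0 and 1) = 1/(1/150 + 1/50 + 1/10) = 7.895 Ω
R_eq = 7.895 Ω

Final answer: 7.895 Ω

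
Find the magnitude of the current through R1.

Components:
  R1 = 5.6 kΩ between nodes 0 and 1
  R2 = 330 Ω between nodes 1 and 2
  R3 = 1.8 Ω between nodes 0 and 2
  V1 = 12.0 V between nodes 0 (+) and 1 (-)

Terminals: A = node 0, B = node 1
Nodal analysis, taking node 1 as the 0 V reference.
Source V1 fixes V_0 = 12 V.
KCL at each unknown node (sum of currents leaving = 0; resistances in Ω):
  Node 2: (V_2 - 0)/330 + (V_2 - 12)/1.8 = 0
Collecting terms: 0.5586 × V_2 = 6.667  =>  V_2 = 11.93 V
I_R1 = (V_0 - V_1)/R1 = (12 - 0)/5600 = 0.002143 A
|I_R1| = 0.002143 A

Final answer: |I_R1| = 0.002143 A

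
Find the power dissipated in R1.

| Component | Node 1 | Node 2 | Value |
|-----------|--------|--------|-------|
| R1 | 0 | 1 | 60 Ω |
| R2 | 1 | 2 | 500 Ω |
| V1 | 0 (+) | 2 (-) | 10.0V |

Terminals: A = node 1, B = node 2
Nodal analysis, taking node 2 as the 0 V reference.
Source V1 fixes V_0 = 10 V.
KCL at each unknown node (sum of currents leaving = 0; resistances in Ω):
  Node 1: (V_1 - 10)/60 + (V_1 - 0)/500 = 0
Collecting terms: 0.01867 × V_1 = 0.1667  =>  V_1 = 8.929 V
I_R1 = (V_0 - V_1)/R1 = (10 - 8.929)/60 = 0.01786 A
P_R1 = I_R1² × R1 = (0.01786)² × 60 = 0.01913 W

Final answer: 0.01913 W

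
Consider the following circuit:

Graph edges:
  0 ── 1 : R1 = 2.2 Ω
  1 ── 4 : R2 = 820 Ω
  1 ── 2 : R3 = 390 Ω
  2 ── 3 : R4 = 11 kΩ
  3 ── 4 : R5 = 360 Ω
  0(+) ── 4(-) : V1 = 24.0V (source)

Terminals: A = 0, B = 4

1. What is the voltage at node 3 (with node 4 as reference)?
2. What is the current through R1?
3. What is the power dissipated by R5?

Nodal analysis, taking node 4 as the 0 V reference.
Source V1 fixes V_0 = 24 V.
KCL at each unknown node (sum of currents leaving = 0; resistances in Ω):
  Node 1: (V_1 - 24)/2.2 + (V_1 - 0)/820 + (V_1 - V_2)/390 = 0
  Node 2: (V_2 - V_1)/390 + (V_2 - V_3)/11000 = 0
  Node 3: (V_3 - V_2)/11000 + (V_3 - 0)/360 = 0
Collecting terms (coefficients in siemens):
  0.4583·V_1 - 0.002564·V_2 = 10.91
  0.002655·V_2 - 0.002564·V_1 - 0.00009091·V_3 = 0
  0.002869·V_3 - 0.00009091·V_2 = 0
Solving these 3 simultaneous equations (Gaussian elimination) gives:
  V_1 = 23.93 V, V_2 = 23.14 V, V_3 = 0.7332 V
Part 1:
  Read off the nodal solution: V_3 = 0.7332 V
Part 2:
  I_R1 = (V_0 - V_1)/R1 = (24 - 23.93)/2.2 = 0.03122 A
  Magnitude: I_R1 = 0.03122 A
Part 3:
  I_R5 = (V_3 - V_4)/R5 = (0.7332 - 0)/360 = 0.002037 A
  P_R5 = I_R5² × R5 = (0.002037)² × 360 = 0.001493 W

Final answers:
1. V_3 = 0.7332 V
2. I_R1 = 0.03122 A
3. P_R5 = 0.001493 W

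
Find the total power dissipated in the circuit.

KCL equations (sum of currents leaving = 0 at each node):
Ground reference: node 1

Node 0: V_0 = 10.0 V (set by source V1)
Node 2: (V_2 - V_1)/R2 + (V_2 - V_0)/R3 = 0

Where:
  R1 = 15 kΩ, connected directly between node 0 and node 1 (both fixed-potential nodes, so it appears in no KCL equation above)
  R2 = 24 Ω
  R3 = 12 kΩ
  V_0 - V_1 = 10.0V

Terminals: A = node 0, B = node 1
Nodal analysis, taking node 1 as the 0 V reference.
Source V1 fixes V_0 = 10 V.
KCL at each unknown node (sum of currents leaving = 0; resistances in Ω):
  Node 2: (V_2 - 0)/24 + (V_2 - 10)/12000 = 0
Collecting terms: 0.04175 × V_2 = 0.0008333  =>  V_2 = 0.01996 V
Power in each resistor, P = (ΔV)²/R:
  P_R1 = (10 - 0)²/15000 = 0.006667 W
  P_R2 = (0 - 0.01996)²/24 = 0.0000166 W
  P_R3 = (10 - 0.01996)²/12000 = 0.0083 W
P_total = P_R1 + P_R2 + P_R3 = 0.01498 W

Final answer: 0.01498 W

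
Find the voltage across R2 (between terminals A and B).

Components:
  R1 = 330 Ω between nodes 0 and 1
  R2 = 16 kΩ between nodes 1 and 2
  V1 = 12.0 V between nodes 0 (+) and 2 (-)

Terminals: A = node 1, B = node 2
R1 and R2 are in series across V1 (node 0 → node 1 → node 2), and the output A–B is taken across R2, so this is a voltage divider.
Series current: I = V1/(R1 + R2) = 12/(330 + 16000) = 12/16330 = 0.0007348 A
V_R2 = I × R2 = V1 × R2/(R1 + R2) = 12 × 16000/16330 = 11.76 V

Final answer: 11.76 V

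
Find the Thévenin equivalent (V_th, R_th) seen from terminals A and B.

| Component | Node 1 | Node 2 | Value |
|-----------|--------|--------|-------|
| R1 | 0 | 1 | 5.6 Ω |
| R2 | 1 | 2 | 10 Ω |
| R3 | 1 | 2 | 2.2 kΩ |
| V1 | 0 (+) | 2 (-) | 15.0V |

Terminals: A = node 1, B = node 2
Step 1 — V_th is the open-circuit voltage V_A - V_B (nothing connected across the terminals).
Nodal analysis, taking node 2 as the 0 V reference.
Source V1 fixes V_0 = 15 V.
KCL at each unknown node (sum of currents leaving = 0; resistances in Ω):
  Node 1: (V_1 - 15)/5.6 + (V_1 - 0)/10 + (V_1 - 0)/2200 = 0
Collecting terms: 0.279 × V_1 = 2.679  =>  V_1 = 9.6 V
V_th = V_1 - V_2 = 9.6 - 0 = 9.6 V
Step 2 — R_th: zero the source — replace V1 by a short circuit (node 2 merges into node 0) — and find the resistance seen between A (node 1) and B (node 0).
Reduce the network between node 1 (A) and node 0 (B) by series/parallel combination:
  Rp1 = R1 ‖ R2 ‖ R3 (parallel, all between nodes 0 and 1) = 1/(1/5.6 + 1/10 + 1/2200) = 3.584 Ω
R_th = 3.584 Ω

Final answer: V_th = 9.6 V, R_th = 3.584 Ω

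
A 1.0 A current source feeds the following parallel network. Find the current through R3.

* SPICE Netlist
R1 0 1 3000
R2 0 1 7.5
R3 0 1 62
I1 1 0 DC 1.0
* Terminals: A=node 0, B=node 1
All resistors sit directly between nodes 0 and 1, so they are in parallel and share one voltage V; the full source current 1 A splits among them.
1/R_par = 1/3000 + 1/7.5 + 1/62 = 0.1498 S  =>  R_par = 6.676 Ω
V = I × R_par = 1 × 6.676 = 6.676 V
I_R3 = V/R3 = 6.676/62 = 0.1077 A

Final answer: 0.1077 A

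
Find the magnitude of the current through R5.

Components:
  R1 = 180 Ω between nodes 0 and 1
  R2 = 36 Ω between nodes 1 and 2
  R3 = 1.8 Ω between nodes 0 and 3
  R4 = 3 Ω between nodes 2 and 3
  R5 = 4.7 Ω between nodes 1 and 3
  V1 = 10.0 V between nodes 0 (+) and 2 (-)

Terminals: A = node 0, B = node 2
Nodal analysis, taking node 2 as the 0 V reference.
Source V1 fixes V_0 = 10 V.
KCL at each unknown node (sum of currents leaving = 0; resistances in Ω):
  Node 1: (V_1 - 10)/180 + (V_1 - 0)/36 + (V_1 - V_3)/4.7 = 0
  Node 3: (V_3 - 10)/1.8 + (V_3 - 0)/3 + (V_3 - V_1)/4.7 = 0
Collecting terms (coefficients in siemens):
  0.2461·V_1 - 0.2128·V_3 = 0.05556
  1.102·V_3 - 0.2128·V_1 = 5.556
Determinant D = (0.2461)(1.102) - (-0.2128)(-0.2128) = 0.2258
V_1 = [(0.05556)(1.102) - (-0.2128)(5.556)]/D = 5.505 V
V_3 = [(0.2461)(5.556) - (0.05556)(-0.2128)]/D = 6.106 V
I_R5 = (V_1 - V_3)/R5 = (5.505 - 6.106)/4.7 = -0.1279 A
|I_R5| = 0.1279 A

Final answer: |I_R5| = 0.1279 A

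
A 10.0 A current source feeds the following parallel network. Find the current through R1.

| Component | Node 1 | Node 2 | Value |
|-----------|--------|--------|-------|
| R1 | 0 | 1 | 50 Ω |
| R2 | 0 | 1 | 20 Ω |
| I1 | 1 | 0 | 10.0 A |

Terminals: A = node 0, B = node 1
All resistors sit directly between nodes 0 and 1, so they are in parallel and share one voltage V; the full source current 10 A splits among them.
1/R_par = 1/50 + 1/20 = 0.07 S  =>  R_par = 14.29 Ω
V = I × R_par = 10 × 14.29 = 142.9 V
I_R1 = V/R1 = 142.9/50 = 2.857 A

Final answer: 2.857 A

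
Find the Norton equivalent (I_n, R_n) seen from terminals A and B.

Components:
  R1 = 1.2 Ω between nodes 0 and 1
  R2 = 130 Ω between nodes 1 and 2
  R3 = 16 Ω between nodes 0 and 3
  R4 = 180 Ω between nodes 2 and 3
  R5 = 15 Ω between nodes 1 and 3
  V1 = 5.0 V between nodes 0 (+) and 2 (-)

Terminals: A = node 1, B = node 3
Find the Thévenin equivalent first; then I_n = V_th/R_th and R_n = R_th.
Step 1 — V_th is the open-circuit voltage V_A - V_B (nothing connected across the terminals).
Nodal analysis, taking node 2 as the 0 V reference.
Source V1 fixes V_0 = 5 V.
KCL at each unknown node (sum of currents leaving = 0; resistances in Ω):
  Node 1: (V_1 - 5)/1.2 + (V_1 - 0)/130 + (V_1 - V_3)/15 = 0
  Node 3: (V_3 - 5)/16 + (V_3 - 0)/180 + (V_3 - V_1)/15 = 0
Collecting terms (coefficients in siemens):
  0.9077·V_1 - 0.06667·V_3 = 4.167
  0.1347·V_3 - 0.06667·V_1 = 0.3125
Determinant D = (0.9077)(0.1347) - (-0.06667)(-0.06667) = 0.1178
V_1 = [(4.167)(0.1347) - (-0.06667)(0.3125)]/D = 4.94 V
V_3 = [(0.9077)(0.3125) - (4.167)(-0.06667)]/D = 4.764 V
V_th = V_1 - V_3 = 4.94 - 4.764 = 0.176 V
Step 2 — R_th: zero the source — replace V1 by a short circuit (node 2 merges into node 0) — and find the resistance seen between A (node 1) and B (node 3).
Reduce the network between node 1 (A) and node 3 (B) by series/parallel combination:
  Rp1 = R1 ‖ R2 (parallel, both between nodes 0 and 1) = 1/(1/1.2 + 1/130) = 1.189 Ω
  Rp2 = R3 ‖ R4 (parallel, both between nodes 0 and 3) = 1/(1/16 + 1/180) = 14.69 Ω
  Rs1 = Rp1 + Rp2 (series, joined only at node 0) = 1.189 + 14.69 = 15.88 Ω
  Rp3 = R5 ‖ Rs1 (parallel, both between nodes 1 and 3) = 1/(1/15 + 1/15.88) = 7.714 Ω
R_th = 7.714 Ω
I_n = V_th/R_th = 0.176/7.714 = 0.02282 A, and R_n = R_th = 7.714 Ω

Final answer: I_n = 0.02282 A, R_n = 7.714 Ω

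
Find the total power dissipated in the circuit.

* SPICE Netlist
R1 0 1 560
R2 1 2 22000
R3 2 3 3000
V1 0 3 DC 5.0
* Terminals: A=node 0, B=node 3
Nodal analysis, taking node 3 as the 0 V reference.
Source V1 fixes V_0 = 5 V.
KCL at each unknown node (sum of currents leaving = 0; resistances in Ω):
  Node 1: (V_1 - 5)/560 + (V_1 - V_2)/22000 = 0
  Node 2: (V_2 - V_1)/22000 + (V_2 - 0)/3000 = 0
Collecting terms (coefficients in siemens):
  0.001831·V_1 - 0.00004545·V_2 = 0.008929
  0.0003788·V_2 - 0.00004545·V_1 = 0
Determinant D = (0.001831)(0.0003788) - (-0.00004545)(-0.00004545) = 0.0000006916
V_1 = [(0.008929)(0.0003788) - (-0.00004545)(0)]/D = 4.89 V
V_2 = [(0.001831)(0) - (0.008929)(-0.00004545)]/D = 0.5869 V
Power in each resistor, P = (ΔV)²/R:
  P_R1 = (5 - 4.89)²/560 = 0.00002143 W
  P_R2 = (4.89 - 0.5869)²/22000 = 0.0008419 W
  P_R3 = (0.5869 - 0)²/3000 = 0.0001148 W
P_total = P_R1 + P_R2 + P_R3 = 0.0009781 W

Final answer: 0.0009781 W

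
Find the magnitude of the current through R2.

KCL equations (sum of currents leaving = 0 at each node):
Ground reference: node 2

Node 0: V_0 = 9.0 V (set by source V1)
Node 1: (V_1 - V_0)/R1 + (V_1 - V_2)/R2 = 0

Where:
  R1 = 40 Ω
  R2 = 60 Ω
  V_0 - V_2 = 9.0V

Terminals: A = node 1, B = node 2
Nodal analysis, taking node 2 as the 0 V reference.
Source V1 fixes V_0 = 9 V.
KCL at each unknown node (sum of currents leaving = 0; resistances in Ω):
  Node 1: (V_1 - 9)/40 + (V_1 - 0)/60 = 0
Collecting terms: 0.04167 × V_1 = 0.225  =>  V_1 = 5.4 V
I_R2 = (V_1 - V_2)/R2 = (5.4 - 0)/60 = 0.09 A
|I_R2| = 0.09 A

Final answer: |I_R2| = 0.09 A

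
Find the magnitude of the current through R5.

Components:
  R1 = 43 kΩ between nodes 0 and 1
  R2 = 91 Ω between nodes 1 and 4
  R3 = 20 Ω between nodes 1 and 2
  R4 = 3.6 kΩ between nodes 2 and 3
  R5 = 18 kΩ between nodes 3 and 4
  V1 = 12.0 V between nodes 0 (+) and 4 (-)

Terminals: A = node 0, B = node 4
Nodal analysis, taking node 4 as the 0 V reference.
Source V1 fixes V_0 = 12 V.
KCL at each unknown node (sum of currents leaving = 0; resistances in Ω):
  Node 1: (V_1 - 12)/43000 + (V_1 - 0)/91 + (V_1 - V_2)/20 = 0
  Node 2: (V_2 - V_1)/20 + (V_2 - V_3)/3600 = 0
  Node 3: (V_3 - V_2)/3600 + (V_3 - 0)/18000 = 0
Collecting terms (coefficients in siemens):
  0.06101·V_1 - 0.05·V_2 = 0.0002791
  0.05028·V_2 - 0.05·V_1 - 0.0002778·V_3 = 0
  0.0003333·V_3 - 0.0002778·V_2 = 0
Solving these 3 simultaneous equations (Gaussian elimination) gives:
  V_1 = 0.02524 V, V_2 = 0.02521 V, V_3 = 0.02101 V
I_R5 = (V_3 - V_4)/R5 = (0.02101 - 0)/18000 = 0.000001167 A
|I_R5| = 0.000001167 A

Final answer: |I_R5| = 1.167e-06 A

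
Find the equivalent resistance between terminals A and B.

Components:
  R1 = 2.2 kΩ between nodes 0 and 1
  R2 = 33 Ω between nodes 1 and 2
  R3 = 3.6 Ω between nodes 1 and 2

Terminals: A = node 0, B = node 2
Reduce the network between node 0 (A) and node 2 (B) by series/parallel combination:
  Rp1 = R2 ‖ R3 (parallel, both between nodes 1 and 2) = 1/(1/33 + 1/3.6) = 3.246 Ω
  Rs1 = R1 + Rp1 (series, joined only at node 1) = 2200 + 3.246 = 2203 Ω
R_eq = 2.203 kΩ

Final answer: 2.203 kΩ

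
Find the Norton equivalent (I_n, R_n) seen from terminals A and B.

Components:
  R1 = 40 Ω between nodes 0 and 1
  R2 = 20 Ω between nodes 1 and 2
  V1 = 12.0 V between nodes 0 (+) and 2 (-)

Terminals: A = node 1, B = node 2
Find the Thévenin equivalent first; then I_n = V_th/R_th and R_n = R_th.
Step 1 — V_th is the open-circuit voltage V_A - V_B (nothing connected across the terminals).
Nodal analysis, taking node 2 as the 0 V reference.
Source V1 fixes V_0 = 12 V.
KCL at each unknown node (sum of currents leaving = 0; resistances in Ω):
  Node 1: (V_1 - 12)/40 + (V_1 - 0)/20 = 0
Collecting terms: 0.075 × V_1 = 0.3  =>  V_1 = 4 V
V_th = V_1 - V_2 = 4 - 0 = 4 V
Step 2 — R_th: zero the source — replace V1 by a short circuit (node 2 merges into node 0) — and find the resistance seen between A (node 1) and B (node 0).
Reduce the network between node 1 (A) and node 0 (B) by series/parallel combination:
  Rp1 = R1 ‖ R2 (parallel, both between nodes 0 and 1) = 1/(1/40 + 1/20) = 13.33 Ω
R_th = 13.33 Ω
I_n = V_th/R_th = 4/13.33 = 0.3 A, and R_n = R_th = 13.33 Ω

Final answer: I_n = 0.3 A, R_n = 13.33 Ω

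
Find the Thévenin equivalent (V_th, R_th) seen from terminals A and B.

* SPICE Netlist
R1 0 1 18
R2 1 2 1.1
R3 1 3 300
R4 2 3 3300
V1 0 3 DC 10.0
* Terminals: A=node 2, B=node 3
Step 1 — V_th is the open-circuit voltage V_A - V_B (nothing connected across the terminals).
Nodal analysis, taking node 3 as the 0 V reference.
Source V1 fixes V_0 = 10 V.
KCL at each unknown node (sum of currents leaving = 0; resistances in Ω):
  Node 1: (V_1 - 10)/18 + (V_1 - V_2)/1.1 + (V_1 - 0)/300 = 0
  Node 2: (V_2 - V_1)/1.1 + (V_2 - 0)/3300 = 0
Collecting terms (coefficients in siemens):
  0.968·V_1 - 0.9091·V_2 = 0.5556
  0.9094·V_2 - 0.9091·V_1 = 0
Determinant D = (0.968)(0.9094) - (-0.9091)(-0.9091) = 0.05383
V_1 = [(0.5556)(0.9094) - (-0.9091)(0)]/D = 9.386 V
V_2 = [(0.968)(0) - (0.5556)(-0.9091)]/D = 9.383 V
V_th = V_2 - V_3 = 9.383 - 0 = 9.383 V
Step 2 — R_th: zero the source — replace V1 by a short circuit (node 3 merges into node 0) — and find the resistance seen between A (node 2) and B (node 0).
Reduce the network between node 2 (A) and node 0 (B) by series/parallel combination:
  Rp1 = R1 ‖ R3 (parallel, both between nodes 0 and 1) = 1/(1/18 + 1/300) = 16.98 Ω
  Rs1 = R2 + Rp1 (series, joined only at node 1) = 1.1 + 16.98 = 18.08 Ω
  Rp2 = R4 ‖ Rs1 (parallel, both between nodes 0 and 2) = 1/(1/3300 + 1/18.08) = 17.98 Ω
R_th = 17.98 Ω

Final answer: V_th = 9.383 V, R_th = 17.98 Ω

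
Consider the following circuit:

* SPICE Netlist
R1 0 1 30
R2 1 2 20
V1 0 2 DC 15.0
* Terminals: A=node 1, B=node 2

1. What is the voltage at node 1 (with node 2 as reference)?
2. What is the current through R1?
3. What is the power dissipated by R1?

Nodal analysis, taking node 2 as the 0 V reference.
Source V1 fixes V_0 = 15 V.
KCL at each unknown node (sum of currents leaving = 0; resistances in Ω):
  Node 1: (V_1 - 15)/30 + (V_1 - 0)/20 = 0
Collecting terms: 0.08333 × V_1 = 0.5  =>  V_1 = 6 V
Part 1:
  Read off the nodal solution: V_1 = 6 V
Part 2:
  I_R1 = (V_0 - V_1)/R1 = (15 - 6)/30 = 0.3 A
  Magnitude: I_R1 = 0.3 A
Part 3:
  I_R1 = (V_0 - V_1)/R1 = (15 - 6)/30 = 0.3 A
  P_R1 = I_R1² × R1 = (0.3)² × 30 = 2.7 W

Final answers:
1. V_1 = 6 V
2. I_R1 = 0.3 A
3. P_R1 = 2.7 W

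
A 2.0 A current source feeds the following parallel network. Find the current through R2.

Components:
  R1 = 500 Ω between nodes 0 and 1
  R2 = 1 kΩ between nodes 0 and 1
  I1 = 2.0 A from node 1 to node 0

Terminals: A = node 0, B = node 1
All resistors sit directly between nodes 0 and 1, so they are in parallel and share one voltage V; the full source current 2 A splits among them.
1/R_par = 1/500 + 1/1000 = 0.003 S  =>  R_par = 333.3 Ω
V = I × R_par = 2 × 333.3 = 666.7 V
I_R2 = V/R2 = 666.7/1000 = 0.6667 A

Final answer: 0.6667 A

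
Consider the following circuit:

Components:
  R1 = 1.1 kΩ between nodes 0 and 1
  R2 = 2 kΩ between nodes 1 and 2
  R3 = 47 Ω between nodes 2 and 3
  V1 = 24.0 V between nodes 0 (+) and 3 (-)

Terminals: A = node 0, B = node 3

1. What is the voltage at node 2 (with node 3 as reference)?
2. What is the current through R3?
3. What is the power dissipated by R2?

Nodal analysis, taking node 3 as the 0 V reference.
Source V1 fixes V_0 = 24 V.
KCL at each unknown node (sum of currents leaving = 0; resistances in Ω):
  Node 1: (V_1 - 24)/1100 + (V_1 - V_2)/2000 = 0
  Node 2: (V_2 - V_1)/2000 + (V_2 - 0)/47 = 0
Collecting terms (coefficients in siemens):
  0.001409·V_1 - 0.0005·V_2 = 0.02182
  0.02178·V_2 - 0.0005·V_1 = 0
Determinant D = (0.001409)(0.02178) - (-0.0005)(-0.0005) = 0.00003044
V_1 = [(0.02182)(0.02178) - (-0.0005)(0)]/D = 15.61 V
V_2 = [(0.001409)(0) - (0.02182)(-0.0005)]/D = 0.3584 V
Part 1:
  Read off the nodal solution: V_2 = 0.3584 V
Part 2:
  I_R3 = (V_2 - V_3)/R3 = (0.3584 - 0)/47 = 0.007626 A
  Magnitude: I_R3 = 0.007626 A
Part 3:
  I_R2 = (V_1 - V_2)/R2 = (15.61 - 0.3584)/2000 = 0.007626 A
  P_R2 = I_R2² × R2 = (0.007626)² × 2000 = 0.1163 W

Final answers:
1. V_2 = 0.3584 V
2. I_R3 = 0.007626 A
3. P_R2 = 0.1163 W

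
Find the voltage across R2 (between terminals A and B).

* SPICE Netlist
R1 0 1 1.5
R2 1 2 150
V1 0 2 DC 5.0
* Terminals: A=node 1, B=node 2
R1 and R2 are in series across V1 (node 0 → node 1 → node 2), and the output A–B is taken across R2, so this is a voltage divider.
Series current: I = V1/(R1 + R2) = 5/(1.5 + 150) = 5/151.5 = 0.033 A
V_R2 = I × R2 = V1 × R2/(R1 + R2) = 5 × 150/151.5 = 4.95 V

Final answer: 4.95 V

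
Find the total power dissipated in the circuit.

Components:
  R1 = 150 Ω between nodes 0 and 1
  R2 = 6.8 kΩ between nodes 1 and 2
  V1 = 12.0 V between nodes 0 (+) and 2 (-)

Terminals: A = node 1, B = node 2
Nodal analysis, taking node 2 as the 0 V reference.
Source V1 fixes V_0 = 12 V.
KCL at each unknown node (sum of currents leaving = 0; resistances in Ω):
  Node 1: (V_1 - 12)/150 + (V_1 - 0)/6800 = 0
Collecting terms: 0.006814 × V_1 = 0.08  =>  V_1 = 11.74 V
Power in each resistor, P = (ΔV)²/R:
  P_R1 = (12 - 11.74)²/150 = 0.0004472 W
  P_R2 = (11.74 - 0)²/6800 = 0.02027 W
P_total = P_R1 + P_R2 = 0.02072 W

Final answer: 0.02072 W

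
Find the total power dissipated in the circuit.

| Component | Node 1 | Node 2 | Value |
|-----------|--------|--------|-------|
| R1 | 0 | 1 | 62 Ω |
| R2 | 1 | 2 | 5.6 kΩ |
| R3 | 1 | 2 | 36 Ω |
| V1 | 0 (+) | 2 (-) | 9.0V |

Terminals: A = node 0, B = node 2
Nodal analysis, taking node 2 as the 0 V reference.
Source V1 fixes V_0 = 9 V.
KCL at each unknown node (sum of currents leaving = 0; resistances in Ω):
  Node 1: (V_1 - 9)/62 + (V_1 - 0)/5600 + (V_1 - 0)/36 = 0
Collecting terms: 0.04409 × V_1 = 0.1452  =>  V_1 = 3.293 V
Power in each resistor, P = (ΔV)²/R:
  P_R1 = (9 - 3.293)²/62 = 0.5254 W
  P_R2 = (3.293 - 0)²/5600 = 0.001936 W
  P_R3 = (3.293 - 0)²/36 = 0.3012 W
P_total = P_R1 + P_R2 + P_R3 = 0.8285 W

Final answer: 0.8285 W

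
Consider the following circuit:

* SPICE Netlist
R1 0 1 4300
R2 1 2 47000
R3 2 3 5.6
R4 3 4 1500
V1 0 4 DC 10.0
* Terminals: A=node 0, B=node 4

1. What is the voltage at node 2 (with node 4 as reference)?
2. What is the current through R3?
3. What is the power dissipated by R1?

Nodal analysis, taking node 4 as the 0 V reference.
Source V1 fixes V_0 = 10 V.
KCL at each unknown node (sum of currents leaving = 0; resistances in Ω):
  Node 1: (V_1 - 10)/4300 + (V_1 - V_2)/47000 = 0
  Node 2: (V_2 - V_1)/47000 + (V_2 - V_3)/5.6 = 0
  Node 3: (V_3 - V_2)/5.6 + (V_3 - 0)/1500 = 0
Collecting terms (coefficients in siemens):
  0.0002538·V_1 - 0.00002128·V_2 = 0.002326
  0.1786·V_2 - 0.00002128·V_1 - 0.1786·V_3 = 0
  0.1792·V_3 - 0.1786·V_2 = 0
Solving these 3 simultaneous equations (Gaussian elimination) gives:
  V_1 = 9.186 V, V_2 = 0.2851 V, V_3 = 0.2841 V
Part 1:
  Read off the nodal solution: V_2 = 0.2851 V
Part 2:
  I_R3 = (V_2 - V_3)/R3 = (0.2851 - 0.2841)/5.6 = 0.0001894 A
  Magnitude: I_R3 = 0.0001894 A
Part 3:
  I_R1 = (V_0 - V_1)/R1 = (10 - 9.186)/4300 = 0.0001894 A
  P_R1 = I_R1² × R1 = (0.0001894)² × 4300 = 0.0001542 W

Final answers:
1. V_2 = 0.2851 V
2. I_R3 = 0.0001894 A
3. P_R1 = 0.0001542 W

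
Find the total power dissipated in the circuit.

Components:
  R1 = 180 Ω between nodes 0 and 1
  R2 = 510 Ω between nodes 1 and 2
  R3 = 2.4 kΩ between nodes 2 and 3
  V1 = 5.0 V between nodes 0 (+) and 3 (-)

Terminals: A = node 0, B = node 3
Nodal analysis, taking node 3 as the 0 V reference.
Source V1 fixes V_0 = 5 V.
KCL at each unknown node (sum of currents leaving = 0; resistances in Ω):
  Node 1: (V_1 - 5)/180 + (V_1 - V_2)/510 = 0
  Node 2: (V_2 - V_1)/510 + (V_2 - 0)/2400 = 0
Collecting terms (coefficients in siemens):
  0.007516·V_1 - 0.001961·V_2 = 0.02778
  0.002377·V_2 - 0.001961·V_1 = 0
Determinant D = (0.007516)(0.002377) - (-0.001961)(-0.001961) = 0.00001403
V_1 = [(0.02778)(0.002377) - (-0.001961)(0)]/D = 4.709 V
V_2 = [(0.007516)(0) - (0.02778)(-0.001961)]/D = 3.883 V
Power in each resistor, P = (ΔV)²/R:
  P_R1 = (5 - 4.709)²/180 = 0.0004713 W
  P_R2 = (4.709 - 3.883)²/510 = 0.001335 W
  P_R3 = (3.883 - 0)²/2400 = 0.006284 W
P_total = P_R1 + P_R2 + P_R3 = 0.008091 W

Final answer: 0.008091 W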